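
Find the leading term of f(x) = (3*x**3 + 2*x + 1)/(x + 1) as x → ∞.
3*x**2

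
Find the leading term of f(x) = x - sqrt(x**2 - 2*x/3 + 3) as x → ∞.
1/3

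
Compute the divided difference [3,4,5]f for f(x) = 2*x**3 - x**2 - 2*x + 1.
23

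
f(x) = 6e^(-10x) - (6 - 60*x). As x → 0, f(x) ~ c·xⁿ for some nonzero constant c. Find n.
2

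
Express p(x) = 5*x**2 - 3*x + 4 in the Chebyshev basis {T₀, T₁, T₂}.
(13/2)T₀ + (-3)T₁ + (5/2)T₂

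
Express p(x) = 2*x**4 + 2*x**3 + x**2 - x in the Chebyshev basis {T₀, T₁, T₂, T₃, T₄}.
(5/4)T₀ + (1/2)T₁ + (3/2)T₂ + (1/2)T₃ + (1/4)T₄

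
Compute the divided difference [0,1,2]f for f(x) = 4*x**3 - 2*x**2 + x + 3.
10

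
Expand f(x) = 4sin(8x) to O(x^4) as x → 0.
32*x - 1024*x**3/3 + O(x**4)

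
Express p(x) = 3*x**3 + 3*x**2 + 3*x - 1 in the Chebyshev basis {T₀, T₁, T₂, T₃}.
(1/2)T₀ + (21/4)T₁ + (3/2)T₂ + (3/4)T₃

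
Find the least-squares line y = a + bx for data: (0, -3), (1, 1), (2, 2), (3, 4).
a = -23/10, b = 11/5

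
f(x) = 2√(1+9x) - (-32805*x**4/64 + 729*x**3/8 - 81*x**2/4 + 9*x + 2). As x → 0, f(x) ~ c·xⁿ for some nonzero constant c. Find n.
5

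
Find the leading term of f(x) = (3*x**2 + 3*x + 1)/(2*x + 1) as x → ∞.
3*x/2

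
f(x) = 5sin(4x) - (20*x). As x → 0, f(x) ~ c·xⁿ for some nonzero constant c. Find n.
3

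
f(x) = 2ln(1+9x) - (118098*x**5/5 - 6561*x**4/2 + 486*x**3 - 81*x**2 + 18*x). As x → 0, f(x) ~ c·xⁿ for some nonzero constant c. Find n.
6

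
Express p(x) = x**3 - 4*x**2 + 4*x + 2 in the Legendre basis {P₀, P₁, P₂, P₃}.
(2/3)P₀ + (23/5)P₁ + (-8/3)P₂ + (2/5)P₃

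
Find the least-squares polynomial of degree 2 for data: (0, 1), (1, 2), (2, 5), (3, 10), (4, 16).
32/35 + (13/35)x + (6/7)x²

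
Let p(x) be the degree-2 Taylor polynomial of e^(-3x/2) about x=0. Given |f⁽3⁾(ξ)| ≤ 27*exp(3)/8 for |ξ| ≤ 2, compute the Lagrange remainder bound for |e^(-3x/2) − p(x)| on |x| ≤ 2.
9*exp(3)/2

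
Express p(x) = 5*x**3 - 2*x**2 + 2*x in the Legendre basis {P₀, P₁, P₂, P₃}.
(-2/3)P₀ + (5)P₁ + (-4/3)P₂ + (2)P₃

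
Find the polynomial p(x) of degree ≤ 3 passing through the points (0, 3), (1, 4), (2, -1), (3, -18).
-x**3 + 2*x + 3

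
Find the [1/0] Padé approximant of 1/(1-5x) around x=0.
5*x + 1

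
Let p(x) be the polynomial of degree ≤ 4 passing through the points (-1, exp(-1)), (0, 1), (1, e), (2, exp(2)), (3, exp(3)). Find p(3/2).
(3 + 5*e*(-exp(3) - 4 + 18*e + 12*exp(2)))*exp(-1)/128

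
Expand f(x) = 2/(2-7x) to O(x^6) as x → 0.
1 + 7*x/2 + 49*x**2/4 + 343*x**3/8 + 2401*x**4/16 + 16807*x**5/32 + O(x**6)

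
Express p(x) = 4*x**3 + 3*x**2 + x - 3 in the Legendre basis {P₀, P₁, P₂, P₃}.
(-2)P₀ + (17/5)P₁ + (2)P₂ + (8/5)P₃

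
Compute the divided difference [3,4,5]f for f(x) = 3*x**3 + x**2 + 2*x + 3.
37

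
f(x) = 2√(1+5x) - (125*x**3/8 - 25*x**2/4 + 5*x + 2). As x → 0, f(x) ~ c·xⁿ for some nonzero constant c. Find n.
4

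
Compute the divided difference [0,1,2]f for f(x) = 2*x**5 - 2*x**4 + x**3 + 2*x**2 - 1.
21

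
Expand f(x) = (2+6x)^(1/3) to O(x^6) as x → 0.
2**(1/3) + 2**(1/3)*x - 2**(1/3)*x**2 + 5*2**(1/3)*x**3/3 - 10*2**(1/3)*x**4/3 + 22*2**(1/3)*x**5/3 + O(x**6)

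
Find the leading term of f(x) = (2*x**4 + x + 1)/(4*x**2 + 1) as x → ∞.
x**2/2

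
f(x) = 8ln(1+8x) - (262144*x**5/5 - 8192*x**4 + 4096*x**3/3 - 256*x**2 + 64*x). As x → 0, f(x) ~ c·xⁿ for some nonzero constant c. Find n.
6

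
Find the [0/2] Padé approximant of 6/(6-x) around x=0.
1/(1 - x/6)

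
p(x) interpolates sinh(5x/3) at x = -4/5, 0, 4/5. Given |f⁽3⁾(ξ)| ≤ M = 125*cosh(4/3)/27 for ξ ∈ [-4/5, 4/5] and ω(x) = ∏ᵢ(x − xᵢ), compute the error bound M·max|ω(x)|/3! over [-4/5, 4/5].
64*sqrt(3)*cosh(4/3)/729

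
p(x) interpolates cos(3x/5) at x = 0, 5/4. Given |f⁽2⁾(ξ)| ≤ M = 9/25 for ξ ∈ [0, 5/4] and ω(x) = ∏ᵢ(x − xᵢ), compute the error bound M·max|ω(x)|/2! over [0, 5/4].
9/128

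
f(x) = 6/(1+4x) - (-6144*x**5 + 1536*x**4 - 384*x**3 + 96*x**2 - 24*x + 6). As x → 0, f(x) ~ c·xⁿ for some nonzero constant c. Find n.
6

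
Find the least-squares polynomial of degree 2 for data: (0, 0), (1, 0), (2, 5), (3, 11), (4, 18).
-16/35 + (29/70)x + (15/14)x²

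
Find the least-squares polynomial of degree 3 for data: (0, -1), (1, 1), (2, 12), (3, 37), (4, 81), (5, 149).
-1 + (-5/6)x + (2)x² + (5/6)x³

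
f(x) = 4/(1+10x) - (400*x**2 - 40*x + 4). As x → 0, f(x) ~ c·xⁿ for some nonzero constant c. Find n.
3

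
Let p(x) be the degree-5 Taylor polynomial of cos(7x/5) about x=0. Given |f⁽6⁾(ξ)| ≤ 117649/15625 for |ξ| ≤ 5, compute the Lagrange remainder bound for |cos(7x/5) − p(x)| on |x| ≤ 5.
117649/720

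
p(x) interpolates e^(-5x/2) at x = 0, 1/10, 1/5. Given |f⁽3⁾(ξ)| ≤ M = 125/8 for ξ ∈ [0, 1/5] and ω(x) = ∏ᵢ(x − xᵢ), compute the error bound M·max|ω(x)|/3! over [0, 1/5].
sqrt(3)/1728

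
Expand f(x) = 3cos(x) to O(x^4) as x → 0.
3 - 3*x**2/2 + O(x**4)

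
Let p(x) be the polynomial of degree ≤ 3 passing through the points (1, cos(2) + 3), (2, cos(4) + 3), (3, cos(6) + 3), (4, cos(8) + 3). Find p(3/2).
15*cos(4)/16 - 5*cos(6)/16 + 5*cos(2)/16 + cos(8)/16 + 3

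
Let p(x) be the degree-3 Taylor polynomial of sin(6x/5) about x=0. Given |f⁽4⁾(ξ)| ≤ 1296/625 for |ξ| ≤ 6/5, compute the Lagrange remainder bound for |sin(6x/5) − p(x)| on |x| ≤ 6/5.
69984/390625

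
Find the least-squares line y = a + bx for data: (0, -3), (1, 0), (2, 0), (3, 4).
a = -29/10, b = 21/10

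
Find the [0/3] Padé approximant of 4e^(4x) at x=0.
4/(-32*x**3/3 + 8*x**2 - 4*x + 1)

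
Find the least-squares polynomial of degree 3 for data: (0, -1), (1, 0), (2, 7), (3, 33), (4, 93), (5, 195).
-6/7 + (26/21)x + (-79/28)x² + (25/12)x³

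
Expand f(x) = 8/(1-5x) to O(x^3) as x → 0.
8 + 40*x + 200*x**2 + O(x**3)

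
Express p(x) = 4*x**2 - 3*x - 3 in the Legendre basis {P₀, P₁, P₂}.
(-5/3)P₀ + (-3)P₁ + (8/3)P₂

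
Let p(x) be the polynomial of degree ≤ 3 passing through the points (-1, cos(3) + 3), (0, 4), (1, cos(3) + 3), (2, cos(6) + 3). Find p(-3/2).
7*cos(3)/2 - 5*cos(6)/16 + 13/16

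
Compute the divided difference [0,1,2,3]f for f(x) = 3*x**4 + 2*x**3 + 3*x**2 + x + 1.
20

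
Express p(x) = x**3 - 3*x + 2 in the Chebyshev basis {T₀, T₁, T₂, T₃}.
(2)T₀ + (-9/4)T₁ + (1/4)T₃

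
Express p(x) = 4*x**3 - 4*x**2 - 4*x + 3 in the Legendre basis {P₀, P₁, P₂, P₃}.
(5/3)P₀ + (-8/5)P₁ + (-8/3)P₂ + (8/5)P₃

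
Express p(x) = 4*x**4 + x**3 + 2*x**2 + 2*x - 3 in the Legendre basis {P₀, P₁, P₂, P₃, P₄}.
(-23/15)P₀ + (13/5)P₁ + (76/21)P₂ + (2/5)P₃ + (32/35)P₄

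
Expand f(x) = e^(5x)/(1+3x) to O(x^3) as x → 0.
1 + 2*x + 13*x**2/2 + O(x**3)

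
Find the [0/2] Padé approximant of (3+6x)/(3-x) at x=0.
1/(14*x**2/3 - 7*x/3 + 1)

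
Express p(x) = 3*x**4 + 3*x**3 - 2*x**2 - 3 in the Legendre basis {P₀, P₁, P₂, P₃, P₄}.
(-46/15)P₀ + (9/5)P₁ + (8/21)P₂ + (6/5)P₃ + (24/35)P₄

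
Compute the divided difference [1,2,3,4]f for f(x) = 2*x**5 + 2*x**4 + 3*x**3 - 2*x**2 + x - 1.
153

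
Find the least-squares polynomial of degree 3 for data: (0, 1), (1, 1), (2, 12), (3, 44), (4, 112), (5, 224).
43/42 + (-361/252)x + (-43/84)x² + (35/18)x³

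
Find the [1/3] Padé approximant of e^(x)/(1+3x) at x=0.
(11*x/32 + 1)/(91*x**3/192 - 29*x**2/16 + 75*x/32 + 1)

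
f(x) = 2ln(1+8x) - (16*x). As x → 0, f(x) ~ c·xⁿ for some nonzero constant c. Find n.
2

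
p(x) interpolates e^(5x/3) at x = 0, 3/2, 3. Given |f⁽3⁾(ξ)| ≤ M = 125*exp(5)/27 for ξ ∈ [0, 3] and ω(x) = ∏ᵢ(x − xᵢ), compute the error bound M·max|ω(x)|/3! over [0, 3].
125*sqrt(3)*exp(5)/216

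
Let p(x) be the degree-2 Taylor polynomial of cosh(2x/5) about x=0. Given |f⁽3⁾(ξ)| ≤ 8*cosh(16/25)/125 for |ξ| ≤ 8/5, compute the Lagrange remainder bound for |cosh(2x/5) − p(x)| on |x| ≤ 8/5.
2048*cosh(16/25)/46875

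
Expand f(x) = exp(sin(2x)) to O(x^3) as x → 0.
1 + 2*x + 2*x**2 + O(x**3)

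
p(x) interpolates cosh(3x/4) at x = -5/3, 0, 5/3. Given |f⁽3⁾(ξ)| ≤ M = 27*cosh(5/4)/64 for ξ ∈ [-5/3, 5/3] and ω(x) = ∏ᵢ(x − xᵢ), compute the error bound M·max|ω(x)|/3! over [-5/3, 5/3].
125*sqrt(3)*cosh(5/4)/1728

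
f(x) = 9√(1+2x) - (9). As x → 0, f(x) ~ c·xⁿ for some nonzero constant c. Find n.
1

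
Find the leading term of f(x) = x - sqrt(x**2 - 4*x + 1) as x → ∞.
2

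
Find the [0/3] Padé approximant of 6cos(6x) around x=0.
6/(18*x**2 + 1)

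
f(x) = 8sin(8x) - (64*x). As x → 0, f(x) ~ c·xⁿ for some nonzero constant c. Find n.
3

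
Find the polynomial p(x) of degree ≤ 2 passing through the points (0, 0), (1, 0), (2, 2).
x**2 - x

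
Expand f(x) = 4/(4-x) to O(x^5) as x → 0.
1 + x/4 + x**2/16 + x**3/64 + x**4/256 + O(x**5)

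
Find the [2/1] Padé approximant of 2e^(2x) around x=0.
(4*x**2/3 + 8*x/3 + 2)/(1 - 2*x/3)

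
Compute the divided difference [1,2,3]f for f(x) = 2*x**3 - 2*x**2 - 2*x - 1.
10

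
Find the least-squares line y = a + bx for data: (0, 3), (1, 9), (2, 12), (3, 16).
a = 37/10, b = 21/5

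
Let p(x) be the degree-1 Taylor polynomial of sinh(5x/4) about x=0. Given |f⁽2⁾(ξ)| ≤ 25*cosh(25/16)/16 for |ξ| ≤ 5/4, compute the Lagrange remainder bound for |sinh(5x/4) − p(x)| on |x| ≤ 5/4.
625*cosh(25/16)/512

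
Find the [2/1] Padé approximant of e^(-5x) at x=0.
(25*x**2/6 - 10*x/3 + 1)/(5*x/3 + 1)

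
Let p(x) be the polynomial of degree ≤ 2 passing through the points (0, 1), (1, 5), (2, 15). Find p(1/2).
9/4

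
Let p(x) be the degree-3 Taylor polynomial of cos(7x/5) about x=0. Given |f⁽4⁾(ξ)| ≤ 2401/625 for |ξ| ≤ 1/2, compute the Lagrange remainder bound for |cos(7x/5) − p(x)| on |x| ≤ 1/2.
2401/240000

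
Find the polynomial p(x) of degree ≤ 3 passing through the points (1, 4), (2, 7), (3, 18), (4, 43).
x**3 - 2*x**2 + 2*x + 3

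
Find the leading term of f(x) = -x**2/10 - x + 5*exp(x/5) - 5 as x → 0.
x**3/150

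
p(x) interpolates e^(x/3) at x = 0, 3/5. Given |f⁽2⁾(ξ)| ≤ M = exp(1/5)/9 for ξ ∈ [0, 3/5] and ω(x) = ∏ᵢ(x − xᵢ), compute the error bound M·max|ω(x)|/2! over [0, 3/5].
exp(1/5)/200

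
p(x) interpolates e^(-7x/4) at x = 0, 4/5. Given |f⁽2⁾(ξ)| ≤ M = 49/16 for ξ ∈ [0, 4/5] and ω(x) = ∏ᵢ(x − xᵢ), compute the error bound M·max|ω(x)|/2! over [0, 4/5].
49/200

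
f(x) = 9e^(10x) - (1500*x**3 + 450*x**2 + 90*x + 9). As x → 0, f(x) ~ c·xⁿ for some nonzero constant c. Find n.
4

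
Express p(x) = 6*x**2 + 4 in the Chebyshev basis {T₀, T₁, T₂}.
(7)T₀ + (3)T₂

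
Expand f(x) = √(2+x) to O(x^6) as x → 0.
sqrt(2) + sqrt(2)*x/4 - sqrt(2)*x**2/32 + sqrt(2)*x**3/128 - 5*sqrt(2)*x**4/2048 + 7*sqrt(2)*x**5/8192 + O(x**6)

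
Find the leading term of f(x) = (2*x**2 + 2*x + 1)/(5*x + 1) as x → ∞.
2*x/5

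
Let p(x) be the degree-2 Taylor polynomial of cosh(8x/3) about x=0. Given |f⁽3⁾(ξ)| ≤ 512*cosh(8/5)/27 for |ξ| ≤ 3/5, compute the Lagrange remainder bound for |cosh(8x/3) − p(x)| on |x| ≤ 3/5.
256*cosh(8/5)/375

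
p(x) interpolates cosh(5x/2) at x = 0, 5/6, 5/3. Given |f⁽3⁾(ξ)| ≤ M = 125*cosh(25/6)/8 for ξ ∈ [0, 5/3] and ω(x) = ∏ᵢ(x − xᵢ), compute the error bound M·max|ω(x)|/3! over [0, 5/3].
15625*sqrt(3)*cosh(25/6)/46656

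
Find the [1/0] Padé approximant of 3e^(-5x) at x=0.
3 - 15*x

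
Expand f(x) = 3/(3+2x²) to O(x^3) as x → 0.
1 - 2*x**2/3 + O(x**3)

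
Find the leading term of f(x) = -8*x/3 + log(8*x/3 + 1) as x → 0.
-32*x**2/9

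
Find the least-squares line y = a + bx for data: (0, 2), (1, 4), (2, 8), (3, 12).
a = 7/5, b = 17/5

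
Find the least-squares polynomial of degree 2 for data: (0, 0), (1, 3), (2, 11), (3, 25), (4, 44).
1/35 + (1/7)x + (19/7)x²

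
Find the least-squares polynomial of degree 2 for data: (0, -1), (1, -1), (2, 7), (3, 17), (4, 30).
-8/5 + (2)x²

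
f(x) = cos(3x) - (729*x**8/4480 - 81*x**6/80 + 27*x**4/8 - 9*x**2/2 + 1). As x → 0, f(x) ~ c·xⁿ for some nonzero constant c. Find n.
10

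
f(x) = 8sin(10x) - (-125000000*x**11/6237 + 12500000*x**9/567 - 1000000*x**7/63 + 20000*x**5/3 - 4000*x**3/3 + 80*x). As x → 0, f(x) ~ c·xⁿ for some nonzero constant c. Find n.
13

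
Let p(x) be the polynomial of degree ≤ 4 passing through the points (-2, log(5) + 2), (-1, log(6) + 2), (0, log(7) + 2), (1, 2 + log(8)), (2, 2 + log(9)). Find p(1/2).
2 + log(2*2**(1/4)*3**(49/64)*5**(3/128)*7**(45/64)/3)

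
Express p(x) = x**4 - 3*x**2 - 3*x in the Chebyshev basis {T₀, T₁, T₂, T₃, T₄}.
(-9/8)T₀ + (-3)T₁ - T₂ + (1/8)T₄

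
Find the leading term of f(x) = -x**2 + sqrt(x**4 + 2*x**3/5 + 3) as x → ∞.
x/5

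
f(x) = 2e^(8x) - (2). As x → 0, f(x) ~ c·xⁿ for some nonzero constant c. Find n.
1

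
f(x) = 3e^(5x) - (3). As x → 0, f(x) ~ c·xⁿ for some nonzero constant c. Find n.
1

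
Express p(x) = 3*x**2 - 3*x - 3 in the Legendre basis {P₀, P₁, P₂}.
(-2)P₀ + (-3)P₁ + (2)P₂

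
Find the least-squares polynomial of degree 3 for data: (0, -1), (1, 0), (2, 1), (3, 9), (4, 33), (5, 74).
-52/63 + (103/54)x + (-323/126)x² + (28/27)x³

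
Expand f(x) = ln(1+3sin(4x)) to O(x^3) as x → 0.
12*x - 72*x**2 + O(x**3)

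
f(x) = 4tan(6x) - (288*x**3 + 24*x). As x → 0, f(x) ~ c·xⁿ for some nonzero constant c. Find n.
5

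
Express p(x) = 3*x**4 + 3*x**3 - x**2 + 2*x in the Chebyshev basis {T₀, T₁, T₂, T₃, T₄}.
(5/8)T₀ + (17/4)T₁ + T₂ + (3/4)T₃ + (3/8)T₄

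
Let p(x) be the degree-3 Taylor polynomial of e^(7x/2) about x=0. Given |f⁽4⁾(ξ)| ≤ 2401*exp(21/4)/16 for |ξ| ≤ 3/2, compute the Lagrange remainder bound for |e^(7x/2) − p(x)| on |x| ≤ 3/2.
64827*exp(21/4)/2048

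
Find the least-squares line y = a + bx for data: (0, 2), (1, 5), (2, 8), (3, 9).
a = 12/5, b = 12/5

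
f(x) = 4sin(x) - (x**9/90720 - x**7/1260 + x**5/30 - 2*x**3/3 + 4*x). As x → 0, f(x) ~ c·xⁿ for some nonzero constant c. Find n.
11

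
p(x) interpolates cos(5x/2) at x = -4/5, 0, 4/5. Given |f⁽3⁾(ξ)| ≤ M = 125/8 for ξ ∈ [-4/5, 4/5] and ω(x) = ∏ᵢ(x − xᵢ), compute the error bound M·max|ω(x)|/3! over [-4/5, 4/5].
8*sqrt(3)/27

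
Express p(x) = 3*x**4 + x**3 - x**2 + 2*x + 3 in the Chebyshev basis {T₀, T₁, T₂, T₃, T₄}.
(29/8)T₀ + (11/4)T₁ + T₂ + (1/4)T₃ + (3/8)T₄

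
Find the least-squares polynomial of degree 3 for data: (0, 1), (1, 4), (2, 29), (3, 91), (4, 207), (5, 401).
44/63 + (101/189)x + (143/252)x² + (331/108)x³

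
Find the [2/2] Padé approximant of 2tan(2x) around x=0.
4*x/(1 - 4*x**2/3)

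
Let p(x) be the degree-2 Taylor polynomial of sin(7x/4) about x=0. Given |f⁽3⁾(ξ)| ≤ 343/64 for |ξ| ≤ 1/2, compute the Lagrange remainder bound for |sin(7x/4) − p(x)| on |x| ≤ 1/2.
343/3072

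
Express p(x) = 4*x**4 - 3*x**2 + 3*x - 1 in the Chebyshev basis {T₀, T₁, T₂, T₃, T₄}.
-T₀ + (3)T₁ + (1/2)T₂ + (1/2)T₄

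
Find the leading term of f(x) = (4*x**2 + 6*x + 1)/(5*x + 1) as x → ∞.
4*x/5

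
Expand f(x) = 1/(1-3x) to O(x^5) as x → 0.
1 + 3*x + 9*x**2 + 27*x**3 + 81*x**4 + O(x**5)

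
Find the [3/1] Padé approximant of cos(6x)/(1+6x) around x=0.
(9*x**3 - 21*x**2 + x/2 + 1)/(13*x/2 + 1)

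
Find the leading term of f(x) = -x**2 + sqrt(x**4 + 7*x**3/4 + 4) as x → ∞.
7*x/8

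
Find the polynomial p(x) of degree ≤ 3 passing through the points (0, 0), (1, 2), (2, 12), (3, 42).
2*x**3 - 2*x**2 + 2*x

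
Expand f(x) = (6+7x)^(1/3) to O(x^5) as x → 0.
6**(1/3) + 7*6**(1/3)*x/18 - 49*6**(1/3)*x**2/324 + 1715*6**(1/3)*x**3/17496 - 12005*6**(1/3)*x**4/157464 + O(x**5)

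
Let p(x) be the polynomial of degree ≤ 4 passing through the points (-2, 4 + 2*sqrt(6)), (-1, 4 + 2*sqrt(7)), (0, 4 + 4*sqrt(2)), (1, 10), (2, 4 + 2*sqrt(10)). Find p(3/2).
-35*sqrt(2)/16 - 5*sqrt(6)/64 + 7*sqrt(7)/16 + 35*sqrt(10)/64 + 169/16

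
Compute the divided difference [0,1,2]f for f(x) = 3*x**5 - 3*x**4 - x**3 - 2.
21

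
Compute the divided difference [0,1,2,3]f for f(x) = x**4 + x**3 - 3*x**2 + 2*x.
7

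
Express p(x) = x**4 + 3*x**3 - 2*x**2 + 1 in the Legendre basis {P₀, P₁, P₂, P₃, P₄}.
(8/15)P₀ + (9/5)P₁ + (-16/21)P₂ + (6/5)P₃ + (8/35)P₄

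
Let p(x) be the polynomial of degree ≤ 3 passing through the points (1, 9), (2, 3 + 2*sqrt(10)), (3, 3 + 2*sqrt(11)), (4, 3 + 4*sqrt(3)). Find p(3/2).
-5*sqrt(11)/8 + sqrt(3)/4 + 39/8 + 15*sqrt(10)/8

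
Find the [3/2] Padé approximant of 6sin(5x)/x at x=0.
(30 - 175*x**2/2)/(5*x**2/4 + 1)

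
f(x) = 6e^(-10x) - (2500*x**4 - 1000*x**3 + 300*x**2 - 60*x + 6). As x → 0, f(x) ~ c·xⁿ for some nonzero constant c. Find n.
5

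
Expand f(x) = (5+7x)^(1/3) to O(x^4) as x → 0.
5**(1/3) + 7*5**(1/3)*x/15 - 49*5**(1/3)*x**2/225 + 343*5**(1/3)*x**3/2025 + O(x**4)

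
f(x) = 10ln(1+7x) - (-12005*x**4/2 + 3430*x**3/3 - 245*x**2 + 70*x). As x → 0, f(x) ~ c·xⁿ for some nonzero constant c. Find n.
5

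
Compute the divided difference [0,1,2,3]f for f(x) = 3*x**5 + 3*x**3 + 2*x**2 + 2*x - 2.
78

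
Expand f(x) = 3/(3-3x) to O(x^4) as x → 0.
1 + x + x**2 + x**3 + O(x**4)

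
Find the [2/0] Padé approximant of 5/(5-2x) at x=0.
4*x**2/25 + 2*x/5 + 1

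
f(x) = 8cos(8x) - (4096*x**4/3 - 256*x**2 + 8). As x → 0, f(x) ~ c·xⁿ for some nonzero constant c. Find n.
6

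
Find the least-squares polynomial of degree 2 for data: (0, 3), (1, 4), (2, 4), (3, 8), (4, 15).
122/35 + (-62/35)x + (8/7)x²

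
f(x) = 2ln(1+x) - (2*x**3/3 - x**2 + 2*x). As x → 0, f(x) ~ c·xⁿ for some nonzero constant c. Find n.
4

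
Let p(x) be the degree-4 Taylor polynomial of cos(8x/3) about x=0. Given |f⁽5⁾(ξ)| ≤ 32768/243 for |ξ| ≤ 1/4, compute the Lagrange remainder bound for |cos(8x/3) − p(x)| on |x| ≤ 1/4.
4/3645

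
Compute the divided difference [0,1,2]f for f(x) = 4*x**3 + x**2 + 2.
13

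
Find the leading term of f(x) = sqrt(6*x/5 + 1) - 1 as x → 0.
3*x/5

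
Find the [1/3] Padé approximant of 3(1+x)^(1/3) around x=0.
(5*x/2 + 3)/(x**3/81 - x**2/18 + x/2 + 1)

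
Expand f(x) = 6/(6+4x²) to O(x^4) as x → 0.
1 - 2*x**2/3 + O(x**4)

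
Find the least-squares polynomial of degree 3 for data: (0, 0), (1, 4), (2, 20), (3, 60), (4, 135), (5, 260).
-11/126 + (293/108)x + (-59/126)x² + (223/108)x³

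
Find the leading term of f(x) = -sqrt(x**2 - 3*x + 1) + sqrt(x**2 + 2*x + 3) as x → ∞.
5/2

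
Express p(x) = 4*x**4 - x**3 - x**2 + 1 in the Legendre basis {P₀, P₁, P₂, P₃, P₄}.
(22/15)P₀ + (-3/5)P₁ + (34/21)P₂ + (-2/5)P₃ + (32/35)P₄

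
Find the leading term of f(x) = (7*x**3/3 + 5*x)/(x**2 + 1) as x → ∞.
7*x/3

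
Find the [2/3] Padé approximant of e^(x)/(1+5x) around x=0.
(461*x**2/5420 + 682*x/1355 + 1)/(1661*x**3/4065 - 13017*x**2/5420 + 6102*x/1355 + 1)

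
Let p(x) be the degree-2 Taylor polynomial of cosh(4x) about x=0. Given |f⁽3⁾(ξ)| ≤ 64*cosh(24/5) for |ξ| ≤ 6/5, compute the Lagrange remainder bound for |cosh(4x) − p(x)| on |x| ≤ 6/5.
2304*cosh(24/5)/125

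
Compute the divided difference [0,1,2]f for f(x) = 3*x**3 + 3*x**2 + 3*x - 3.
12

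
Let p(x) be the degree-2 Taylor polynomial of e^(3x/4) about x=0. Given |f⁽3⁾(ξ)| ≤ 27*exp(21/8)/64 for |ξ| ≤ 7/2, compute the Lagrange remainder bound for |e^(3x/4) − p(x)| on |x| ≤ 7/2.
3087*exp(21/8)/1024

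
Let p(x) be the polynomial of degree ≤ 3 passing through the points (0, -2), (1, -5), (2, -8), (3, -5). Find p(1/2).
-25/8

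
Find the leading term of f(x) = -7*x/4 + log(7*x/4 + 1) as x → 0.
-49*x**2/32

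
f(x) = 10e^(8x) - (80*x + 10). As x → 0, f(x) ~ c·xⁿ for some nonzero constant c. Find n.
2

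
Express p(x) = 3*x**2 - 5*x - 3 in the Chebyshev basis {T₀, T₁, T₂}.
(-3/2)T₀ + (-5)T₁ + (3/2)T₂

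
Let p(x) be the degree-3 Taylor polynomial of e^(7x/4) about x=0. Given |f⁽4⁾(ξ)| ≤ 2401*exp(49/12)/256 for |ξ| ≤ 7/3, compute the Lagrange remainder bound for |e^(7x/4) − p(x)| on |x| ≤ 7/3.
5764801*exp(49/12)/497664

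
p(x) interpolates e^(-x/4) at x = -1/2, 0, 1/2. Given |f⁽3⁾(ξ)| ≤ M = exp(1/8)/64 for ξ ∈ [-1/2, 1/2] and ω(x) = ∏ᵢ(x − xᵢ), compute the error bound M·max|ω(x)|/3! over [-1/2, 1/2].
sqrt(3)*exp(1/8)/13824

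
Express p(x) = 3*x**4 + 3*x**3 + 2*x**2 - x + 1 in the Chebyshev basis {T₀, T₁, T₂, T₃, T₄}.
(25/8)T₀ + (5/4)T₁ + (5/2)T₂ + (3/4)T₃ + (3/8)T₄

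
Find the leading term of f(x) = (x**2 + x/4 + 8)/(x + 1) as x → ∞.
x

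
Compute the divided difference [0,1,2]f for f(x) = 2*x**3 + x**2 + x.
7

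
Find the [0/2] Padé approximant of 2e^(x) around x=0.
2/(x**2/2 - x + 1)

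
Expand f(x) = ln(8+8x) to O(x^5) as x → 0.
log(8) + x - x**2/2 + x**3/3 - x**4/4 + O(x**5)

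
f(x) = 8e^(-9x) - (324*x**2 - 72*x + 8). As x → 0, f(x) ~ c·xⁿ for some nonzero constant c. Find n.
3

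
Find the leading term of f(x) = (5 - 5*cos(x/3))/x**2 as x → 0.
5/18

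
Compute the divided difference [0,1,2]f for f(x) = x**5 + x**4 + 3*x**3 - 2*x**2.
29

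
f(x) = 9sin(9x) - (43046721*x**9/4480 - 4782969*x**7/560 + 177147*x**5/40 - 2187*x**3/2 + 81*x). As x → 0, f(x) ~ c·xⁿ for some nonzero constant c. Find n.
11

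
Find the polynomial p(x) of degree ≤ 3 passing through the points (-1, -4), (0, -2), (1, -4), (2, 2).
2*x**3 - 2*x**2 - 2*x - 2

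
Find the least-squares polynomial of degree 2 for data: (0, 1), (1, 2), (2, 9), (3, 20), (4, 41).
9/7 + (-97/35)x + (22/7)x²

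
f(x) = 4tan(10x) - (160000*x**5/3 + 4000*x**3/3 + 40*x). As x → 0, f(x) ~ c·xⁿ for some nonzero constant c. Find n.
7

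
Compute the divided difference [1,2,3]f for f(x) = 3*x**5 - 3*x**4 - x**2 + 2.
194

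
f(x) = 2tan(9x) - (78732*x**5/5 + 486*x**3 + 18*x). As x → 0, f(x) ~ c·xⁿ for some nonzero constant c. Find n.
7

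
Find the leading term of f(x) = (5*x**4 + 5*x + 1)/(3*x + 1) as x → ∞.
5*x**3/3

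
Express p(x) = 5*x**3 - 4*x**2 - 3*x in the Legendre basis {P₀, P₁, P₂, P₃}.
(-4/3)P₀ + (-8/3)P₂ + (2)P₃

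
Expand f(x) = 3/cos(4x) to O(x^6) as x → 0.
3 + 24*x**2 + 160*x**4 + O(x**6)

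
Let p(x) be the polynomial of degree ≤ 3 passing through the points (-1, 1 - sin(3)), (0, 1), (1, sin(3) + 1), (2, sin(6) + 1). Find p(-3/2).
-7*sin(3)/8 - 5*sin(6)/16 + 1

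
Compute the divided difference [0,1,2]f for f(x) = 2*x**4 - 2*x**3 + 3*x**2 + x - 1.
11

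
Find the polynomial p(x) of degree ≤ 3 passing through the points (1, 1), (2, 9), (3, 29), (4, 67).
x**3 + x - 1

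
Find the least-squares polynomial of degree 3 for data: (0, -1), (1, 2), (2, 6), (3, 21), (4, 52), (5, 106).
-109/126 + (2605/756)x + (-277/126)x² + (125/108)x³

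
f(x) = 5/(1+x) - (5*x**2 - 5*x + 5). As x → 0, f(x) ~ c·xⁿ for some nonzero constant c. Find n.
3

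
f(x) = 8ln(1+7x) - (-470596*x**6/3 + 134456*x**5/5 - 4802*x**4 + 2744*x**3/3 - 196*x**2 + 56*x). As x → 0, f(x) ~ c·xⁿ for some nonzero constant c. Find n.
7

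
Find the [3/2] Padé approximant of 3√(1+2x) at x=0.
(3*x**3/4 + 27*x**2/4 + 9*x + 3)/(3*x**2/4 + 2*x + 1)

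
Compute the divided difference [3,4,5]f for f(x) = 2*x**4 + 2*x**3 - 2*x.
218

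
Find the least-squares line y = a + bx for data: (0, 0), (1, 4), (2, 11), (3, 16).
a = -1/2, b = 11/2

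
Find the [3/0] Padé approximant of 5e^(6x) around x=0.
180*x**3 + 90*x**2 + 30*x + 5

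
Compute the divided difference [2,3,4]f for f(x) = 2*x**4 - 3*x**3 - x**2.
82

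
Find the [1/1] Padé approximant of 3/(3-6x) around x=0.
1/(1 - 2*x)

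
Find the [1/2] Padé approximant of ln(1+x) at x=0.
x/(-x**2/12 + x/2 + 1)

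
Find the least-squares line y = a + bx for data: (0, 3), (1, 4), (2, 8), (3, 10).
a = 5/2, b = 5/2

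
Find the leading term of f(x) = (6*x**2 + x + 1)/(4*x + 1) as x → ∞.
3*x/2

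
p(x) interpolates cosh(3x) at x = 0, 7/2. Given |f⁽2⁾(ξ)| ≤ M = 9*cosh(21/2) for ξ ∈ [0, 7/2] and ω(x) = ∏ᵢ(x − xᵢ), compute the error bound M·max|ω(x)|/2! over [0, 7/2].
441*cosh(21/2)/32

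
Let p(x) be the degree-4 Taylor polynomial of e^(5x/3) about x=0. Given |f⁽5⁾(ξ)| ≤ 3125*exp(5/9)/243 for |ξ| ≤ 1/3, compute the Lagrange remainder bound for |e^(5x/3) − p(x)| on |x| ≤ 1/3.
625*exp(5/9)/1417176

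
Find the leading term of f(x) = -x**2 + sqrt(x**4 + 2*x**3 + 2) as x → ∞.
x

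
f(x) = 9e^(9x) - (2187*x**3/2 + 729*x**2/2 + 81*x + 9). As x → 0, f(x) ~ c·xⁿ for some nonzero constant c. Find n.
4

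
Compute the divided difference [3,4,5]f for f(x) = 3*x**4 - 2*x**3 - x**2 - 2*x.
266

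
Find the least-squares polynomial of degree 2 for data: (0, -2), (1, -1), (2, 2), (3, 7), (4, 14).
-2 + x²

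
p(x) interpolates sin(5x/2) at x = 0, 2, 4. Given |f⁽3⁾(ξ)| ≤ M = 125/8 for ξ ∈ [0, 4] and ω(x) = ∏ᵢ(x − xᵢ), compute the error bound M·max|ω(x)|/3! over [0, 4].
125*sqrt(3)/27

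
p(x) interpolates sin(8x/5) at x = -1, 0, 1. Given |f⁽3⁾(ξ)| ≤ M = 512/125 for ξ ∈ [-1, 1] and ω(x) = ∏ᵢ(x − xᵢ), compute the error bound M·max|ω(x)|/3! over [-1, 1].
512*sqrt(3)/3375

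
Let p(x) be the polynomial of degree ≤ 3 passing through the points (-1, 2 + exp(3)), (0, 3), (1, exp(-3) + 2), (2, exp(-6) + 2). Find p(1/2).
(-1 + 9*exp(3) + (41 - exp(3))*exp(6))*exp(-6)/16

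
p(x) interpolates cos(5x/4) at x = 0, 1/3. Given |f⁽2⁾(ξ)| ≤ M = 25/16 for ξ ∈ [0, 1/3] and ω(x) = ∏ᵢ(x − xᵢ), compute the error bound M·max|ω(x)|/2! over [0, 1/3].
25/1152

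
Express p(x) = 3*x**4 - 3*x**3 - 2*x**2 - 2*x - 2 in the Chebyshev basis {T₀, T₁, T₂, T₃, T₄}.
(-15/8)T₀ + (-17/4)T₁ + (1/2)T₂ + (-3/4)T₃ + (3/8)T₄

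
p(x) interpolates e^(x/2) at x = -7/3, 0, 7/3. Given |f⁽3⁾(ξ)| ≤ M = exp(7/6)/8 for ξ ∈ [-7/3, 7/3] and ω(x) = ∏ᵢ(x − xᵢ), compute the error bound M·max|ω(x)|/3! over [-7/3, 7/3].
343*sqrt(3)*exp(7/6)/5832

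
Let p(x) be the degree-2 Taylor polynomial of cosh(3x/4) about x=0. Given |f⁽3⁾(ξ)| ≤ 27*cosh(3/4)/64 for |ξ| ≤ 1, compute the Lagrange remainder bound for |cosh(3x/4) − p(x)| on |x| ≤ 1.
9*cosh(3/4)/128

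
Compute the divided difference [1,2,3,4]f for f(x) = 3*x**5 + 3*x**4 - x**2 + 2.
225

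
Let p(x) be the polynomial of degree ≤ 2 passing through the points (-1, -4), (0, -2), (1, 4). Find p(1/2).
1/2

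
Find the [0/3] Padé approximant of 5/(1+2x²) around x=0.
5/(2*x**2 + 1)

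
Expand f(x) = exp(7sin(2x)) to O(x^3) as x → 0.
1 + 14*x + 98*x**2 + O(x**3)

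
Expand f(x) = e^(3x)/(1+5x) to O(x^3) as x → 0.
1 - 2*x + 29*x**2/2 + O(x**3)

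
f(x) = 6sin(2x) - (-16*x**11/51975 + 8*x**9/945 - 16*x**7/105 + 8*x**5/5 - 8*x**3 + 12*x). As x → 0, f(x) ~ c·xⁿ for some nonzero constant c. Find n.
13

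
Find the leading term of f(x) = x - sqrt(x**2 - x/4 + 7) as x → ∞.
1/8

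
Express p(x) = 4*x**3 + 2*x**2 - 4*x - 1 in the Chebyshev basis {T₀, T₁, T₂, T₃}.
-T₁ + T₂ + T₃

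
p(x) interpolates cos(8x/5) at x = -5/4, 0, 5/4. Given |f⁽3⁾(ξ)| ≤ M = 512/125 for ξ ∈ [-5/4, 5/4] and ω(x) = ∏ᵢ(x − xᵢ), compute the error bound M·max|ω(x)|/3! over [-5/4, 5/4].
8*sqrt(3)/27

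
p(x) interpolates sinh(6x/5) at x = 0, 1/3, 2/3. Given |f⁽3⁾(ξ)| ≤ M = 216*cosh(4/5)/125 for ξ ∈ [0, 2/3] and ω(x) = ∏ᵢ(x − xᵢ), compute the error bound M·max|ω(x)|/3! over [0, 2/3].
8*sqrt(3)*cosh(4/5)/3375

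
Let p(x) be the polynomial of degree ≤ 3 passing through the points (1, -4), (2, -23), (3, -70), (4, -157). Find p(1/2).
-5/4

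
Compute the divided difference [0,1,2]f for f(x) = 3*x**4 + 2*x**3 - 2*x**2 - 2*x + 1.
25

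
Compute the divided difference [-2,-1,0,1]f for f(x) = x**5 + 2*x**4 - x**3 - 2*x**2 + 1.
0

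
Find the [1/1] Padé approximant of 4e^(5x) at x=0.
(10*x + 4)/(1 - 5*x/2)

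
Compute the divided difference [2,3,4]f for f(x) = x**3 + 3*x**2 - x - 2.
12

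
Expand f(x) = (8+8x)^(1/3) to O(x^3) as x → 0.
2 + 2*x/3 - 2*x**2/9 + O(x**3)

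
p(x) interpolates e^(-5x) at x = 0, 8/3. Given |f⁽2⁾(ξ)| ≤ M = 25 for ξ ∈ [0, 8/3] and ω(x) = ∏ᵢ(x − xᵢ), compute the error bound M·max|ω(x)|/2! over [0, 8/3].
200/9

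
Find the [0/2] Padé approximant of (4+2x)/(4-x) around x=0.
1/(3*x**2/8 - 3*x/4 + 1)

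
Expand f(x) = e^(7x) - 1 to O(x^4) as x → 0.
7*x + 49*x**2/2 + 343*x**3/6 + O(x**4)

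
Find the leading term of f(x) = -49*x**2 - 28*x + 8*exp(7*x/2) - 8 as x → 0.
343*x**3/6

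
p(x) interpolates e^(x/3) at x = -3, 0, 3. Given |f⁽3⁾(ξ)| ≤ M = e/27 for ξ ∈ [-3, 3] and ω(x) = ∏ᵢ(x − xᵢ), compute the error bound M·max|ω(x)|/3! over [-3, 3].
sqrt(3)*e/27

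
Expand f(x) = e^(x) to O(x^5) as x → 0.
1 + x + x**2/2 + x**3/6 + x**4/24 + O(x**5)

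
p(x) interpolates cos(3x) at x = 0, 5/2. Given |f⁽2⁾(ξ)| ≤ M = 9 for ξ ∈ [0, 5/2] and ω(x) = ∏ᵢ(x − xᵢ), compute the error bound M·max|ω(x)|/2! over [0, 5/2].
225/32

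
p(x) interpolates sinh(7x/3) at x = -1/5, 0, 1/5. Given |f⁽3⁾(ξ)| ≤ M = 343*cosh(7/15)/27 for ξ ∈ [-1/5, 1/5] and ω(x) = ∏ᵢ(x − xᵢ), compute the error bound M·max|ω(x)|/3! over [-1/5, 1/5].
343*sqrt(3)*cosh(7/15)/91125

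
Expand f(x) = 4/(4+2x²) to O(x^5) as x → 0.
1 - x**2/2 + x**4/4 + O(x**5)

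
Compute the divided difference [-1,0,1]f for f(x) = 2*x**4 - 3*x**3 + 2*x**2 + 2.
4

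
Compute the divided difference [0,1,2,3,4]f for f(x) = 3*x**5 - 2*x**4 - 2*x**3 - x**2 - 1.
28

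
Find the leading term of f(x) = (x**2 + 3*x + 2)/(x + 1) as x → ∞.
x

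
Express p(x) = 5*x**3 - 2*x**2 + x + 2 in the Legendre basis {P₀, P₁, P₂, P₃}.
(4/3)P₀ + (4)P₁ + (-4/3)P₂ + (2)P₃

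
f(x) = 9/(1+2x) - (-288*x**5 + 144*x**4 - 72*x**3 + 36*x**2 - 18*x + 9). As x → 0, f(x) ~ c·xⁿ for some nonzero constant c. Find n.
6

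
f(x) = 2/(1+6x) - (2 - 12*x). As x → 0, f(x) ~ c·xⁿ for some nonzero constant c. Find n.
2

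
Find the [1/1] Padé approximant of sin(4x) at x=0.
4*x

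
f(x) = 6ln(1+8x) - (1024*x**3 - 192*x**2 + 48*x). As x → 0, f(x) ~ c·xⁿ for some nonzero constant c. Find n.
4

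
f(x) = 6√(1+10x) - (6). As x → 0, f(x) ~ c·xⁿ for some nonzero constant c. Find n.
1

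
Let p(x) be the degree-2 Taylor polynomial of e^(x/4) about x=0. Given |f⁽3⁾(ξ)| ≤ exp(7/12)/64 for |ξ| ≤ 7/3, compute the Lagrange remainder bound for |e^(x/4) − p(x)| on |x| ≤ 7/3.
343*exp(7/12)/10368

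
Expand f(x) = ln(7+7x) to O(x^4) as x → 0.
log(7) + x - x**2/2 + x**3/3 + O(x**4)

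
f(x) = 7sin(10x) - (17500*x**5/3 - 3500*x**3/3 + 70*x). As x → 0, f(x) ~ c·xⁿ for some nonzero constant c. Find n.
7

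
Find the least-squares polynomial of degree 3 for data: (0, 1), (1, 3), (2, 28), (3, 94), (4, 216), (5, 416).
113/126 + (-2279/756)x + (601/252)x² + (80/27)x³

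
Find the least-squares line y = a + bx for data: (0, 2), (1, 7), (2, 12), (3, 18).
a = 9/5, b = 53/10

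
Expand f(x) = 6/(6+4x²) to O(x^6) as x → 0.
1 - 2*x**2/3 + 4*x**4/9 + O(x**6)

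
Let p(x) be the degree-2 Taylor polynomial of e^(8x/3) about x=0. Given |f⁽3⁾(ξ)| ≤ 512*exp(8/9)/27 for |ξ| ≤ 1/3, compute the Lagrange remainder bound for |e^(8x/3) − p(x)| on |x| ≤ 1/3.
256*exp(8/9)/2187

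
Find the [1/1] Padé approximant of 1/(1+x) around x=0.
1/(x + 1)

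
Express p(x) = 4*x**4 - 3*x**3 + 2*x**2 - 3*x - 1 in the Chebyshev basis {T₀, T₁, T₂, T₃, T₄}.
(3/2)T₀ + (-21/4)T₁ + (3)T₂ + (-3/4)T₃ + (1/2)T₄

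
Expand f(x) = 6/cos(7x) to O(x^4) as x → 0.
6 + 147*x**2 + O(x**4)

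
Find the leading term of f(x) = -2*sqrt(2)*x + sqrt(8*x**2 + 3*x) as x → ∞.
3*sqrt(2)/8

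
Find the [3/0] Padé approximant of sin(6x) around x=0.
-36*x**3 + 6*x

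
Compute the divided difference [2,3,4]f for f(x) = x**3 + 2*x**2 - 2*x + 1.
11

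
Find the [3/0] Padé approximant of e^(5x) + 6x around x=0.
125*x**3/6 + 25*x**2/2 + 11*x + 1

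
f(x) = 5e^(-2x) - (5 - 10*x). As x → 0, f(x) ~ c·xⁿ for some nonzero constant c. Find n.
2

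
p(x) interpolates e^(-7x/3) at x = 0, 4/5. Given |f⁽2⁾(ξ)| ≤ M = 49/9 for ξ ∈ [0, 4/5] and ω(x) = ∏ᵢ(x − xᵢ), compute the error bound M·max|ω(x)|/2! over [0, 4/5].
98/225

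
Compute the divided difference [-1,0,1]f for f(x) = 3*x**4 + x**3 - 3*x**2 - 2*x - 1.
0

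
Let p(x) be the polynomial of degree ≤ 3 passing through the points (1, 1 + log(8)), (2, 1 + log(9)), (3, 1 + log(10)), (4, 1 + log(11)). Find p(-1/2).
1 + log(104857600000000*11**(13/16)*2**(1/8)*3**(3/8)*5**(7/16)/375913713056211)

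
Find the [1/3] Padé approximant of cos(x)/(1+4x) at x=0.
(1 - 5*x/48)/(187*x**3/96 + x**2/12 + 187*x/48 + 1)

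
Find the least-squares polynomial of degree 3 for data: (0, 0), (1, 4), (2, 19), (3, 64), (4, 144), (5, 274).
5/21 + (-25/63)x + (55/42)x² + (35/18)x³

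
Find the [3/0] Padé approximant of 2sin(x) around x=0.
x*(6 - x**2)/3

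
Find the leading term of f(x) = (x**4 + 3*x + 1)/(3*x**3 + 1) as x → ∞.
x/3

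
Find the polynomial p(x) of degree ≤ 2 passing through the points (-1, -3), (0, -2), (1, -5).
-2*x**2 - x - 2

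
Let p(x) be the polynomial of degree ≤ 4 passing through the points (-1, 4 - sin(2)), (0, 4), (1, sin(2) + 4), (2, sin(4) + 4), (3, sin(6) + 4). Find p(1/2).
3*sin(6)/128 - 5*sin(4)/32 + 95*sin(2)/128 + 4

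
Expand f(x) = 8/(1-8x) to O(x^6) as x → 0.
8 + 64*x + 512*x**2 + 4096*x**3 + 32768*x**4 + 262144*x**5 + O(x**6)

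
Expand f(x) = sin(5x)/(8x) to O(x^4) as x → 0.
5/8 - 125*x**2/48 + O(x**4)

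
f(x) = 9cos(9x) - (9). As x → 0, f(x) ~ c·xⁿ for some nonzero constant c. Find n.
2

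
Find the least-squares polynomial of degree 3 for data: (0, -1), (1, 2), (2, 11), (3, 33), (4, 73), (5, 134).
-6/7 + (19/42)x + (8/7)x² + (5/6)x³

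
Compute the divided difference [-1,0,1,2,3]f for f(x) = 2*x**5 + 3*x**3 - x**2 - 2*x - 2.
10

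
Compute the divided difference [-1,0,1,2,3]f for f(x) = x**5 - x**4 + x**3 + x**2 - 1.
4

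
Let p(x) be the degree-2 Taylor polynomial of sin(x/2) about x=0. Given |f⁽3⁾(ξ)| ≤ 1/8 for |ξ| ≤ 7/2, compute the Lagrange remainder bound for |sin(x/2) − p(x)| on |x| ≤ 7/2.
343/384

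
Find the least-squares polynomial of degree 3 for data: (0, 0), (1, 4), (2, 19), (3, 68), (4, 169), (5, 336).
41/126 + (1357/756)x + (-271/126)x² + (329/108)x³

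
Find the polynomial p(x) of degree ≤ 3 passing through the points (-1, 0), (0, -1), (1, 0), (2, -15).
-3*x**3 + x**2 + 3*x - 1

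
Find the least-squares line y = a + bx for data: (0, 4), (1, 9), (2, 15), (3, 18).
a = 43/10, b = 24/5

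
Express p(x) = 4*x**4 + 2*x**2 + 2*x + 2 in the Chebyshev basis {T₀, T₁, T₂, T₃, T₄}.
(9/2)T₀ + (2)T₁ + (3)T₂ + (1/2)T₄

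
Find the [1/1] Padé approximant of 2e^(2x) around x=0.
(2*x + 2)/(1 - x)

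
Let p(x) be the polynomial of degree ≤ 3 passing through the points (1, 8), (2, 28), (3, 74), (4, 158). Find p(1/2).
4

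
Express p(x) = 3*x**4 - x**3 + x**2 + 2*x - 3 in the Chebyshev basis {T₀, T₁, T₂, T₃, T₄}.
(-11/8)T₀ + (5/4)T₁ + (2)T₂ + (-1/4)T₃ + (3/8)T₄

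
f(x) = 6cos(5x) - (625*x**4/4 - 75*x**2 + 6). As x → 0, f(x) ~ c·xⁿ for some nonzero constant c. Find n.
6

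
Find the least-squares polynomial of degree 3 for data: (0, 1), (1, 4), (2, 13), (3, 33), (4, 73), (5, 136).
65/63 + (401/189)x + (-13/63)x² + (28/27)x³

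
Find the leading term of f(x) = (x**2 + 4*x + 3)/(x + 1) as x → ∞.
x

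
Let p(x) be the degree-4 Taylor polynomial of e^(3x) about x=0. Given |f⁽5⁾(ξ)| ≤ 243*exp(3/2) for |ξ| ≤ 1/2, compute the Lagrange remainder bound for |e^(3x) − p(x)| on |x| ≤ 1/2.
81*exp(3/2)/1280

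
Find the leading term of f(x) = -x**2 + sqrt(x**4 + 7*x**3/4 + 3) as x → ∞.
7*x/8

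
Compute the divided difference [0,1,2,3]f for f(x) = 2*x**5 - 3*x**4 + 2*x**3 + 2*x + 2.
34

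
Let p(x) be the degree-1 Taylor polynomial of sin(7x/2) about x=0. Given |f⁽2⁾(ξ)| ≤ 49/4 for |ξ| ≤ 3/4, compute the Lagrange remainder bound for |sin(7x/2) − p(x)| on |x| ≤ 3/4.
441/128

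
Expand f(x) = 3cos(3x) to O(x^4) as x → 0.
3 - 27*x**2/2 + O(x**4)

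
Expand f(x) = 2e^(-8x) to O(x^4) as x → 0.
2 - 16*x + 64*x**2 - 512*x**3/3 + O(x**4)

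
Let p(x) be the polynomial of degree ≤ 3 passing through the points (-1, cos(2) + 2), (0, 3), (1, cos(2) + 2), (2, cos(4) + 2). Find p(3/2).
cos(2) + 5*cos(4)/16 + 27/16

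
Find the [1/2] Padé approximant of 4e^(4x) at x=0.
(16*x/3 + 4)/(8*x**2/3 - 8*x/3 + 1)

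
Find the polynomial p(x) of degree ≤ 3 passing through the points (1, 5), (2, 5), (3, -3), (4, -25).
-x**3 + 2*x**2 + x + 3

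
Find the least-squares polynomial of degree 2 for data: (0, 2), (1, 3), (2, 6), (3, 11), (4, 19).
73/35 + (-13/35)x + (8/7)x²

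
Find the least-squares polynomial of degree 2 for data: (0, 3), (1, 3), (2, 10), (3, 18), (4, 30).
18/7 + (-17/70)x + (25/14)x²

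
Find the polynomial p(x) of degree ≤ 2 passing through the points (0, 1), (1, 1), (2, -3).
-2*x**2 + 2*x + 1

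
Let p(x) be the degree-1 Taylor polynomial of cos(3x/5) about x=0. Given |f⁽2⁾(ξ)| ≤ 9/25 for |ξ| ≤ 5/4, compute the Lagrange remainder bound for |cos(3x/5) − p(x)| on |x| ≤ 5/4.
9/32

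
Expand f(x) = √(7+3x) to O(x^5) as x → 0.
sqrt(7) + 3*sqrt(7)*x/14 - 9*sqrt(7)*x**2/392 + 27*sqrt(7)*x**3/5488 - 405*sqrt(7)*x**4/307328 + O(x**5)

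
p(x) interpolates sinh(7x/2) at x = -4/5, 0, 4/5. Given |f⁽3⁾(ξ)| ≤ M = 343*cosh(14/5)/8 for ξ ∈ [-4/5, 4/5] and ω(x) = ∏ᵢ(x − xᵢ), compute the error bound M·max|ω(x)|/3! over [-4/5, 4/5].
2744*sqrt(3)*cosh(14/5)/3375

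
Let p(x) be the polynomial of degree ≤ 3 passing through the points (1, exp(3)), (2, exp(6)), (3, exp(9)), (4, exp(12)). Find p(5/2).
(-exp(9) - 1 + 9*exp(3) + 9*exp(6))*exp(3)/16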